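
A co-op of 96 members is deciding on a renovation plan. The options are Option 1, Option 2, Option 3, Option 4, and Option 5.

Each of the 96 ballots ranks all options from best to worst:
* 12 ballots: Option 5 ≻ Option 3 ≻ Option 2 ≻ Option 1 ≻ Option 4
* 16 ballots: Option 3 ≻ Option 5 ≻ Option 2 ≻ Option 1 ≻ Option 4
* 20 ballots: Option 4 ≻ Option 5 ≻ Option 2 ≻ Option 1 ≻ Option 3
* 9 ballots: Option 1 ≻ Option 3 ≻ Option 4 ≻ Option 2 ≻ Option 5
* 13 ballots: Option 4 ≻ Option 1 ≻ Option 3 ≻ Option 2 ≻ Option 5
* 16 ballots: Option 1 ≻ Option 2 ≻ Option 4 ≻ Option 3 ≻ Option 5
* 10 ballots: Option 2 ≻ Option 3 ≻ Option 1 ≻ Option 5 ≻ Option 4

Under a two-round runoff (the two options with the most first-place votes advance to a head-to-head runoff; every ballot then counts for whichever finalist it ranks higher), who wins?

Round 1 first-place votes: Option 1 25, Option 2 10, Option 3 16, Option 4 33, Option 5 12. Option 4 and Option 1 advance.
Runoff: Option 4 is ranked above Option 1 on 33 ballots, Option 1 above Option 4 on 63.

Option 1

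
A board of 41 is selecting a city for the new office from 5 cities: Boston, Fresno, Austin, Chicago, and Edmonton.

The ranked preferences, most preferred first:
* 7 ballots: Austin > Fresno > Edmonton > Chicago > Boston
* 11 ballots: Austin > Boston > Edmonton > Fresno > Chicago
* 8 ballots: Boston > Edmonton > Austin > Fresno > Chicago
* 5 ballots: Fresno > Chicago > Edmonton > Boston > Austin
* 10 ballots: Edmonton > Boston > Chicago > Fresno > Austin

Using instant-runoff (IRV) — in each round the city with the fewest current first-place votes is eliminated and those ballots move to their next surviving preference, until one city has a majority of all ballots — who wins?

Edmonton

Round 1: Boston 8, Fresno 5, Austin 18, Chicago 0, Edmonton 10. Chicago eliminated.
Round 2: Boston 8, Fresno 5, Austin 18, Edmonton 10. Fresno eliminated.
Round 3: Boston 8, Austin 18, Edmonton 15. Boston eliminated.
Round 4: Austin 18, Edmonton 23. Edmonton has a majority (≥21).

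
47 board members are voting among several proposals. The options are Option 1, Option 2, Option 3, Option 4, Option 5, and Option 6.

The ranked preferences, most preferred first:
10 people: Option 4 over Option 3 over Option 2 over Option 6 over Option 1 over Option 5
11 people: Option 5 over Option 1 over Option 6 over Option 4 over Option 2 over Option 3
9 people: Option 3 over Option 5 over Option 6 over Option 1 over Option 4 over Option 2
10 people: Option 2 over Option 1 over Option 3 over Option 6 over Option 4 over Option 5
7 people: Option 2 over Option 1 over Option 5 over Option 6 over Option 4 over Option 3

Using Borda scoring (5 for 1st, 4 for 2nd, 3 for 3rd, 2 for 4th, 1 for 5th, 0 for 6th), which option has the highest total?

Option 1: 10×1 + 11×4 + 9×2 + 10×4 + 7×4 = 140
Option 2: 10×3 + 11×1 + 9×0 + 10×5 + 7×5 = 126
Option 3: 10×4 + 11×0 + 9×5 + 10×3 + 7×0 = 115
Option 4: 10×5 + 11×2 + 9×1 + 10×1 + 7×1 = 98
Option 5: 10×0 + 11×5 + 9×4 + 10×0 + 7×3 = 112
Option 6: 10×2 + 11×3 + 9×3 + 10×2 + 7×2 = 114

Option 1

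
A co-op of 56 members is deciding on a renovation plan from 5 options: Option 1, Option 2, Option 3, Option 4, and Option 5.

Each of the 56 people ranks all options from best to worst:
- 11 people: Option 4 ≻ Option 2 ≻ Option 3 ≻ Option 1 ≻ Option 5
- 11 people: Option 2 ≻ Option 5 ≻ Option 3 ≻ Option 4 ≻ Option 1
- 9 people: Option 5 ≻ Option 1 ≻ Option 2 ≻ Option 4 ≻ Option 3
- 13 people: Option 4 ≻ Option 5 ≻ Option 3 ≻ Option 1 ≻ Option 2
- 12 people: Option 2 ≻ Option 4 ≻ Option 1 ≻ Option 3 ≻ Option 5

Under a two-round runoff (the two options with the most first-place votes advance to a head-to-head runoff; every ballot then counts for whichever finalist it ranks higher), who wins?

Round 1 first-place votes: Option 1 0, Option 2 23, Option 3 0, Option 4 24, Option 5 9. Option 4 and Option 2 advance.
Runoff: Option 4 is ranked above Option 2 on 24 ballots, Option 2 above Option 4 on 32.

Option 2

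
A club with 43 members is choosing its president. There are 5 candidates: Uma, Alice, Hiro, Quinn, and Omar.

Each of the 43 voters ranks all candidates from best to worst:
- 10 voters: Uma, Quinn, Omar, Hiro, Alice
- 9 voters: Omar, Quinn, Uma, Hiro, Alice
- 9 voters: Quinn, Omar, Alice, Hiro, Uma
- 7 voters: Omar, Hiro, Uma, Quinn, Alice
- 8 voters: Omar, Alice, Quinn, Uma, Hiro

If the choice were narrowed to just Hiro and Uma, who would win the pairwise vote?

Uma

Hiro is ranked above Uma on 16 ballots; Uma above Hiro on 27.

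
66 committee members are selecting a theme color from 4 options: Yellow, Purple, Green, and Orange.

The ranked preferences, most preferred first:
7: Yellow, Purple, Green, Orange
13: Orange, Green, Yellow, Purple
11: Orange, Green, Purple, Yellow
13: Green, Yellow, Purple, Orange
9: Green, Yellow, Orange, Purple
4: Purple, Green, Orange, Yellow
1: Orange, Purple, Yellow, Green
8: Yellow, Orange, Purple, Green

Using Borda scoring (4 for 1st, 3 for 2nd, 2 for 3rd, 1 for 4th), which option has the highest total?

Green

Yellow: 7×4 + 13×2 + 11×1 + 13×3 + 9×3 + 4×1 + 1×2 + 8×4 = 169
Purple: 7×3 + 13×1 + 11×2 + 13×2 + 9×1 + 4×4 + 1×3 + 8×2 = 126
Green: 7×2 + 13×3 + 11×3 + 13×4 + 9×4 + 4×3 + 1×1 + 8×1 = 195
Orange: 7×1 + 13×4 + 11×4 + 13×1 + 9×2 + 4×2 + 1×4 + 8×3 = 170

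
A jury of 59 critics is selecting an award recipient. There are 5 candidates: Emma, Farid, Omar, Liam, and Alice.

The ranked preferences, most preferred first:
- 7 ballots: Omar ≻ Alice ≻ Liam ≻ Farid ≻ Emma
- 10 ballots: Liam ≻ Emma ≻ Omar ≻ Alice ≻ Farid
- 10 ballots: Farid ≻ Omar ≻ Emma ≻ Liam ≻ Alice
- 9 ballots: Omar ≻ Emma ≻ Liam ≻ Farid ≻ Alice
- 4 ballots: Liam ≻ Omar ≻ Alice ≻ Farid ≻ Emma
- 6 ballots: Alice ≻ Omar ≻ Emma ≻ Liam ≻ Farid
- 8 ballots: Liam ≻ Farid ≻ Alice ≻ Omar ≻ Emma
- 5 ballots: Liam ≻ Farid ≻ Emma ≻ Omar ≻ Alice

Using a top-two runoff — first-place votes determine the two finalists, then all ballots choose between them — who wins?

Omar

Round 1 first-place votes: Emma 0, Farid 10, Omar 16, Liam 27, Alice 6. Liam and Omar advance.
Runoff: Liam is ranked above Omar on 27 ballots, Omar above Liam on 32.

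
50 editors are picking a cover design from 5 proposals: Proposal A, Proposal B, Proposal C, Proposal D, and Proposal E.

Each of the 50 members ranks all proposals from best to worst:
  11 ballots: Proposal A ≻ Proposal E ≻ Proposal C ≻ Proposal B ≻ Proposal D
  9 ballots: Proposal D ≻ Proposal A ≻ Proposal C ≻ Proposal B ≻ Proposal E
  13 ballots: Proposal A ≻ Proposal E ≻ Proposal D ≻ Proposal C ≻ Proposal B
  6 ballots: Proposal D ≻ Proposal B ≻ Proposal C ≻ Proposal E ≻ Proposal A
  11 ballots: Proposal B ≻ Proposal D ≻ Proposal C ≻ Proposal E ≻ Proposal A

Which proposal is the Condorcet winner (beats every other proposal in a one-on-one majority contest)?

Proposal D vs Proposal A: 26–24
Proposal D vs Proposal B: 28–22
Proposal D vs Proposal C: 39–11
Proposal D vs Proposal E: 26–24
Proposal D beats every other proposal.

Proposal D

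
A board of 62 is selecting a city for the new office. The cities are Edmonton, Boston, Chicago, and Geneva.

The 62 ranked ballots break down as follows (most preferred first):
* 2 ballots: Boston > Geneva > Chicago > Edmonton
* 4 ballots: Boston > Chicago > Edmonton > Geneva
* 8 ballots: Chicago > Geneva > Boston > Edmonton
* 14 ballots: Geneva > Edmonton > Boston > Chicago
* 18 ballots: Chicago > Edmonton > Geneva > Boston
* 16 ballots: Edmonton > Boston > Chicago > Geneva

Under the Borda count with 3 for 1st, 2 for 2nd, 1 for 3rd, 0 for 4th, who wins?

Edmonton

Edmonton: 2×0 + 4×1 + 8×0 + 14×2 + 18×2 + 16×3 = 116
Boston: 2×3 + 4×3 + 8×1 + 14×1 + 18×0 + 16×2 = 72
Chicago: 2×1 + 4×2 + 8×3 + 14×0 + 18×3 + 16×1 = 104
Geneva: 2×2 + 4×0 + 8×2 + 14×3 + 18×1 + 16×0 = 80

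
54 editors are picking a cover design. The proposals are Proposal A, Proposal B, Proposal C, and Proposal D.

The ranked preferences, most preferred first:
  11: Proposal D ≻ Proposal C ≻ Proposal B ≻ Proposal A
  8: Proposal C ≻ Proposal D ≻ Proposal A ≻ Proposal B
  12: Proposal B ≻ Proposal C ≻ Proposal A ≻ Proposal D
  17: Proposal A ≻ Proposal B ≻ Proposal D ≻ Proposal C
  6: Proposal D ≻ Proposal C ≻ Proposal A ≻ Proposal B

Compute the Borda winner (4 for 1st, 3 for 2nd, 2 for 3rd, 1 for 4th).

Proposal D

Proposal A: 11×1 + 8×2 + 12×2 + 17×4 + 6×2 = 131
Proposal B: 11×2 + 8×1 + 12×4 + 17×3 + 6×1 = 135
Proposal C: 11×3 + 8×4 + 12×3 + 17×1 + 6×3 = 136
Proposal D: 11×4 + 8×3 + 12×1 + 17×2 + 6×4 = 138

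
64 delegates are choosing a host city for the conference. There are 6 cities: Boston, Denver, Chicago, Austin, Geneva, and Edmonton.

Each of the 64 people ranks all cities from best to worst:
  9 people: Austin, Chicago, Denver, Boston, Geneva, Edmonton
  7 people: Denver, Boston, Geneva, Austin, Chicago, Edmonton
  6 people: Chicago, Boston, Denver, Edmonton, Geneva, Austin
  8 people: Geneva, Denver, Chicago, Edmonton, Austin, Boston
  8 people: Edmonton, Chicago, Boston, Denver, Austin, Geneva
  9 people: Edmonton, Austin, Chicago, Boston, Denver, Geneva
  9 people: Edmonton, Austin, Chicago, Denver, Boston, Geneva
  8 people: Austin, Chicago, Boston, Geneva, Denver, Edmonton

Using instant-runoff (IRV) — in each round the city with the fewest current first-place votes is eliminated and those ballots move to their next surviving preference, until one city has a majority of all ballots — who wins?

Round 1: Boston 0, Denver 7, Chicago 6, Austin 17, Geneva 8, Edmonton 26. Boston eliminated.
Round 2: Denver 7, Chicago 6, Austin 17, Geneva 8, Edmonton 26. Chicago eliminated.
Round 3: Denver 13, Austin 17, Geneva 8, Edmonton 26. Geneva eliminated.
Round 4: Denver 21, Austin 17, Edmonton 26. Austin eliminated.
Round 5: Denver 38, Edmonton 26. Denver has a majority (≥33).

Denver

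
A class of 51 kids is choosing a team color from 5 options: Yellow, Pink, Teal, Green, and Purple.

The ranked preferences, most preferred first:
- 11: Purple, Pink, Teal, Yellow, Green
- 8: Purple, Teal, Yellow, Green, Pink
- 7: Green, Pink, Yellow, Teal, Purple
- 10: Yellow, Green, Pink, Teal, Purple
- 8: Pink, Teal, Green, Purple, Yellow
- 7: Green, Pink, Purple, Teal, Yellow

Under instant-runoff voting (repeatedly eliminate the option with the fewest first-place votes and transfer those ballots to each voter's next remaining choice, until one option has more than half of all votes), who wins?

Round 1: Yellow 10, Pink 8, Teal 0, Green 14, Purple 19. Teal eliminated.
Round 2: Yellow 10, Pink 8, Green 14, Purple 19. Pink eliminated.
Round 3: Yellow 10, Green 22, Purple 19. Yellow eliminated.
Round 4: Green 32, Purple 19. Green has a majority (≥26).

Green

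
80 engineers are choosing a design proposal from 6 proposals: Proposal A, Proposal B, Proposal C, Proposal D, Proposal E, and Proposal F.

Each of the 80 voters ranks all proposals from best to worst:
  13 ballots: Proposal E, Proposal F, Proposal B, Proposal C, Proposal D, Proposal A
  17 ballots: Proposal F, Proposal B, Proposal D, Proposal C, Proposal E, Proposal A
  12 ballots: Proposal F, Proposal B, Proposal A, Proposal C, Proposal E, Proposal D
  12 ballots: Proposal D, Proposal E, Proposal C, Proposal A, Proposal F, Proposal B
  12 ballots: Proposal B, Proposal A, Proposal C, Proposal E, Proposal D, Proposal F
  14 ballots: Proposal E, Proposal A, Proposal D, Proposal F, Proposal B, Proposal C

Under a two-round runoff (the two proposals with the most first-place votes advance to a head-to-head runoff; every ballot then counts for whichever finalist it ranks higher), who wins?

Round 1 first-place votes: Proposal A 0, Proposal B 12, Proposal C 0, Proposal D 12, Proposal E 27, Proposal F 29. Proposal F and Proposal E advance.
Runoff: Proposal F is ranked above Proposal E on 29 ballots, Proposal E above Proposal F on 51.

Proposal E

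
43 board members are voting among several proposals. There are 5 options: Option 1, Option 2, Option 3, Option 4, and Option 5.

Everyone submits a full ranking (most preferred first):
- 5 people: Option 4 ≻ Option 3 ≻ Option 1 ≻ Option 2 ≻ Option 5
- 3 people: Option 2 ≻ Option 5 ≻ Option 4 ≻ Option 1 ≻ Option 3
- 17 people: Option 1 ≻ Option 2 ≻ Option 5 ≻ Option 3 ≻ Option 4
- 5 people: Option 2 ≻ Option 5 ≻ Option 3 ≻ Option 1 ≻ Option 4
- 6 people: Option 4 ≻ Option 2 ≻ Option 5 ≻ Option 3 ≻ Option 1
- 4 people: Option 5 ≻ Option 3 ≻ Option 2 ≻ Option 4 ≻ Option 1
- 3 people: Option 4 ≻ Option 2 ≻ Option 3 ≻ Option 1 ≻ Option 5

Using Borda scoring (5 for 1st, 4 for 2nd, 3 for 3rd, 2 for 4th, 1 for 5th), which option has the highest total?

Option 1: 5×3 + 3×2 + 17×5 + 5×2 + 6×1 + 4×1 + 3×2 = 132
Option 2: 5×2 + 3×5 + 17×4 + 5×5 + 6×4 + 4×3 + 3×4 = 166
Option 3: 5×4 + 3×1 + 17×2 + 5×3 + 6×2 + 4×4 + 3×3 = 109
Option 4: 5×5 + 3×3 + 17×1 + 5×1 + 6×5 + 4×2 + 3×5 = 109
Option 5: 5×1 + 3×4 + 17×3 + 5×4 + 6×3 + 4×5 + 3×1 = 129

Option 2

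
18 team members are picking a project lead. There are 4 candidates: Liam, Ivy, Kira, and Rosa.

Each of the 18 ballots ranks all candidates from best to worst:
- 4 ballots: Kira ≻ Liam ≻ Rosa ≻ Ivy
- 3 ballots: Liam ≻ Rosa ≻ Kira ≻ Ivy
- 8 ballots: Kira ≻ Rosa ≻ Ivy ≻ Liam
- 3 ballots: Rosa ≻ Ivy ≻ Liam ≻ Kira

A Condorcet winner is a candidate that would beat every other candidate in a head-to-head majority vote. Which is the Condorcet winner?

Kira

Kira vs Liam: 12–6
Kira vs Ivy: 15–3
Kira vs Rosa: 12–6
Kira beats every other candidate.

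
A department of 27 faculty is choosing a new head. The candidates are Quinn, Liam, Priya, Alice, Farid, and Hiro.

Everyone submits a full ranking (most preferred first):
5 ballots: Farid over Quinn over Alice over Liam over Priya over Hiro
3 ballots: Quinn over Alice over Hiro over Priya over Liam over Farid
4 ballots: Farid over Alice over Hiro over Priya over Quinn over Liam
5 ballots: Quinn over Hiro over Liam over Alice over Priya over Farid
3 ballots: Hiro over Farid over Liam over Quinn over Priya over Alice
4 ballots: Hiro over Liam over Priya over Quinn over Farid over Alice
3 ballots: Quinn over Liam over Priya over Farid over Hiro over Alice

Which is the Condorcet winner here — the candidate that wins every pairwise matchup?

Quinn vs Liam: 20–7
Quinn vs Priya: 19–8
Quinn vs Alice: 23–4
Quinn vs Farid: 15–12
Quinn vs Hiro: 16–11
Quinn beats every other candidate.

Quinn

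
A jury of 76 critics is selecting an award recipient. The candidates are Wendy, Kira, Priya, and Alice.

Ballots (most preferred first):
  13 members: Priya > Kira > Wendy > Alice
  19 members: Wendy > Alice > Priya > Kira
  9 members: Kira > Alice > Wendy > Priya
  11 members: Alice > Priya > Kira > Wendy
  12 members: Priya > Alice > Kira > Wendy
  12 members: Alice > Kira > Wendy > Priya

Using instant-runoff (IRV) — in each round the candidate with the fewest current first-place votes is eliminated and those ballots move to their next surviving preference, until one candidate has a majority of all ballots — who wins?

Round 1: Wendy 19, Kira 9, Priya 25, Alice 23. Kira eliminated.
Round 2: Wendy 19, Priya 25, Alice 32. Wendy eliminated.
Round 3: Priya 25, Alice 51. Alice has a majority (≥39).

Alice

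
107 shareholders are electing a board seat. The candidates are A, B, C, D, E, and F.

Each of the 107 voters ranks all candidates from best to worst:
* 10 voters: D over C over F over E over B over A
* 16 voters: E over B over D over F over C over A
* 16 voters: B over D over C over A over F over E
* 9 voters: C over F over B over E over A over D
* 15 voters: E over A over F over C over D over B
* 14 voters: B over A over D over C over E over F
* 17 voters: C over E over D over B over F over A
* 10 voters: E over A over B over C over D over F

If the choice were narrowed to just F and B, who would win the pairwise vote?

F is ranked above B on 34 ballots; B above F on 73.

B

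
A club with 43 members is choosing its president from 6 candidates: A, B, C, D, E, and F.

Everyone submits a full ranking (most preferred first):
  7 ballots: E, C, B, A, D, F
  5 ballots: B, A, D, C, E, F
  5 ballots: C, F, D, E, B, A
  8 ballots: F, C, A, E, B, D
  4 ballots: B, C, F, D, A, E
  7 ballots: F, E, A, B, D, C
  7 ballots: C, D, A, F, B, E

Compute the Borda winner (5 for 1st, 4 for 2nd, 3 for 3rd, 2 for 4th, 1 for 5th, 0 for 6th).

A: 7×2 + 5×4 + 5×0 + 8×3 + 4×1 + 7×3 + 7×3 = 104
B: 7×3 + 5×5 + 5×1 + 8×1 + 4×5 + 7×2 + 7×1 = 100
C: 7×4 + 5×2 + 5×5 + 8×4 + 4×4 + 7×0 + 7×5 = 146
D: 7×1 + 5×3 + 5×3 + 8×0 + 4×2 + 7×1 + 7×4 = 80
E: 7×5 + 5×1 + 5×2 + 8×2 + 4×0 + 7×4 + 7×0 = 94
F: 7×0 + 5×0 + 5×4 + 8×5 + 4×3 + 7×5 + 7×2 = 121

C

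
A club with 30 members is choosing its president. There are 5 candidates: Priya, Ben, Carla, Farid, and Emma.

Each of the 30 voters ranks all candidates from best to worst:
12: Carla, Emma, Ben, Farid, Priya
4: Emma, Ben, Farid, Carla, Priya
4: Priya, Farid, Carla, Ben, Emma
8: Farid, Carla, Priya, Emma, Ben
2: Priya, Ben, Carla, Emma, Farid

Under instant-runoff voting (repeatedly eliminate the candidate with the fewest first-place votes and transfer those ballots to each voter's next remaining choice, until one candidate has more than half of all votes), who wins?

Round 1: Priya 6, Ben 0, Carla 12, Farid 8, Emma 4. Ben eliminated.
Round 2: Priya 6, Carla 12, Farid 8, Emma 4. Emma eliminated.
Round 3: Priya 6, Carla 12, Farid 12. Priya eliminated.
Round 4: Carla 14, Farid 16. Farid has a majority (≥16).

Farid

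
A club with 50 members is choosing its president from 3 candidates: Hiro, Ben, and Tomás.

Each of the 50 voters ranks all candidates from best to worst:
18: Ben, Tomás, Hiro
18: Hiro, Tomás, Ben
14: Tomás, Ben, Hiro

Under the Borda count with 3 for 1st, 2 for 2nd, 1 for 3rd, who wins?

Tomás

Hiro: 18×1 + 18×3 + 14×1 = 86
Ben: 18×3 + 18×1 + 14×2 = 100
Tomás: 18×2 + 18×2 + 14×3 = 114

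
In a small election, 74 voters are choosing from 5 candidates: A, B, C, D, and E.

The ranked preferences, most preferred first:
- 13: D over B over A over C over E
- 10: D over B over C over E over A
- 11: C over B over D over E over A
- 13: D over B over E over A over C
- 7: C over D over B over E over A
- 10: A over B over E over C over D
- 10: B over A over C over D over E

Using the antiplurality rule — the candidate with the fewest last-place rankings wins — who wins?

B

Last-place votes: A 28, B 0, C 13, D 10, E 23.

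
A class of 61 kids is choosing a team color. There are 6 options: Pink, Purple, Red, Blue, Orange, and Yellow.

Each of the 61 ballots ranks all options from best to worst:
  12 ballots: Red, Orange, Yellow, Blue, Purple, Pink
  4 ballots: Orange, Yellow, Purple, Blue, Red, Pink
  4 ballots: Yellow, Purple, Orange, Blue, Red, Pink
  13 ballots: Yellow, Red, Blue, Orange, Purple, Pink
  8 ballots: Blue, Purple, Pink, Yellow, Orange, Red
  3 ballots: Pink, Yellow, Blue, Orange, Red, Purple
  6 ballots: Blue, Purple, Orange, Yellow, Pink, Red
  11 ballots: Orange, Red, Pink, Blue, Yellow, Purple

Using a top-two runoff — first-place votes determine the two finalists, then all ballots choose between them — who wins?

Orange

Round 1 first-place votes: Pink 3, Purple 0, Red 12, Blue 14, Orange 15, Yellow 17. Yellow and Orange advance.
Runoff: Yellow is ranked above Orange on 28 ballots, Orange above Yellow on 33.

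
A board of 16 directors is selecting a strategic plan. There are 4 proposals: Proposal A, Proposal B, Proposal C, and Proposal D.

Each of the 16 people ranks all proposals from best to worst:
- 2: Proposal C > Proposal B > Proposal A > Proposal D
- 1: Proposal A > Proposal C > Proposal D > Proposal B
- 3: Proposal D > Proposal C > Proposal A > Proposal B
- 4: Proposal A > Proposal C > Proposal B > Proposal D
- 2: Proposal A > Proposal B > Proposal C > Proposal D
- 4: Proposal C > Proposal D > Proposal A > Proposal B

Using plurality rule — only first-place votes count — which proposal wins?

First-place votes: Proposal A 7, Proposal B 0, Proposal C 6, Proposal D 3.

Proposal A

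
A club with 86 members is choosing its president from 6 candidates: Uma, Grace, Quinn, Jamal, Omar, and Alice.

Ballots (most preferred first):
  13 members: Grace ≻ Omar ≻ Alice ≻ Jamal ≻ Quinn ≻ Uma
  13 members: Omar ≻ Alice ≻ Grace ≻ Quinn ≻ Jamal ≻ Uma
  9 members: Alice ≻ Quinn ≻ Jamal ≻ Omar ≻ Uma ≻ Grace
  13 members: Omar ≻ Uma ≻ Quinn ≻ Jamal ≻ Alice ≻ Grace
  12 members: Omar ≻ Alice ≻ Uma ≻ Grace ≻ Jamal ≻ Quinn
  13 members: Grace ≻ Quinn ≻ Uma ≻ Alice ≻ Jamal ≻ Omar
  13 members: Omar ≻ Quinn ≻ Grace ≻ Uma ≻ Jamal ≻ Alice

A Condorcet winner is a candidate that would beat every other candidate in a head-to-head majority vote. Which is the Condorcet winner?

Omar vs Uma: 73–13
Omar vs Grace: 60–26
Omar vs Quinn: 64–22
Omar vs Jamal: 64–22
Omar vs Alice: 64–22
Omar beats every other candidate.

Omar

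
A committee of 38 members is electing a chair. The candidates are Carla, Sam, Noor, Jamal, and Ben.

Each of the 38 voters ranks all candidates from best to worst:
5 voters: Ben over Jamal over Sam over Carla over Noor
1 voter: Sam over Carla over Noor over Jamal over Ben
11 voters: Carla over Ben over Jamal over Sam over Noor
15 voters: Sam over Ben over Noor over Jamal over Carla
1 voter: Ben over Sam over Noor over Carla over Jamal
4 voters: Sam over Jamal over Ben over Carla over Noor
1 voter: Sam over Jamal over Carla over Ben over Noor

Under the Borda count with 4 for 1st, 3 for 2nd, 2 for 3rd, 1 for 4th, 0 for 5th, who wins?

Ben

Carla: 5×1 + 1×3 + 11×4 + 15×0 + 1×1 + 4×1 + 1×2 = 59
Sam: 5×2 + 1×4 + 11×1 + 15×4 + 1×3 + 4×4 + 1×4 = 108
Noor: 5×0 + 1×2 + 11×0 + 15×2 + 1×2 + 4×0 + 1×0 = 34
Jamal: 5×3 + 1×1 + 11×2 + 15×1 + 1×0 + 4×3 + 1×3 = 68
Ben: 5×4 + 1×0 + 11×3 + 15×3 + 1×4 + 4×2 + 1×1 = 111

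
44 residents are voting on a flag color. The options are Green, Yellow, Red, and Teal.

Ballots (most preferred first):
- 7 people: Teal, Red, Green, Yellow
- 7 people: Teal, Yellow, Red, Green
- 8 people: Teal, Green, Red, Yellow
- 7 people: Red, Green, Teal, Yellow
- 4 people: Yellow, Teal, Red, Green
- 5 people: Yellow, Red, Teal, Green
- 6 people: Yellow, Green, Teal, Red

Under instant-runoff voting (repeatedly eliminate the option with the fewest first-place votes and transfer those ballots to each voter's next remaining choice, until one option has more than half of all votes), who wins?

Round 1: Green 0, Yellow 15, Red 7, Teal 22. Green eliminated.
Round 2: Yellow 15, Red 7, Teal 22. Red eliminated.
Round 3: Yellow 15, Teal 29. Teal has a majority (≥23).

Teal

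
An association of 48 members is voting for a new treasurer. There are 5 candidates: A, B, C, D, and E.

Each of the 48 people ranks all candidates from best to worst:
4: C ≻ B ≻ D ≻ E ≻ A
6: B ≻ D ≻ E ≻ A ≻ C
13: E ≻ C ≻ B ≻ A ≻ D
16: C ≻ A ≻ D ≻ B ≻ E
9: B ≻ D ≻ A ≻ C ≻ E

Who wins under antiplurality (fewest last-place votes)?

B

Last-place votes: A 4, B 0, C 6, D 13, E 25.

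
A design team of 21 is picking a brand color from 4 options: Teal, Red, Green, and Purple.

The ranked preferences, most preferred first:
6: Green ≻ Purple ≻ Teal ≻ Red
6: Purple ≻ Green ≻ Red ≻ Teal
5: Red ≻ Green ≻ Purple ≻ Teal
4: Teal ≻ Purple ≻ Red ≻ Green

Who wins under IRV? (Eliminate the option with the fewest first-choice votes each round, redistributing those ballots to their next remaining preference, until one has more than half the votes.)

Round 1: Teal 4, Red 5, Green 6, Purple 6. Teal eliminated.
Round 2: Red 5, Green 6, Purple 10. Red eliminated.
Round 3: Green 11, Purple 10. Green has a majority (≥11).

Green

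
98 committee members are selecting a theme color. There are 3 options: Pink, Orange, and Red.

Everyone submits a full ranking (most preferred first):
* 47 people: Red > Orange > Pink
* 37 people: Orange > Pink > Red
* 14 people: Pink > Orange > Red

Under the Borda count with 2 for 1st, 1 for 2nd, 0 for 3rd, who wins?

Pink: 47×0 + 37×1 + 14×2 = 65
Orange: 47×1 + 37×2 + 14×1 = 135
Red: 47×2 + 37×0 + 14×0 = 94

Orange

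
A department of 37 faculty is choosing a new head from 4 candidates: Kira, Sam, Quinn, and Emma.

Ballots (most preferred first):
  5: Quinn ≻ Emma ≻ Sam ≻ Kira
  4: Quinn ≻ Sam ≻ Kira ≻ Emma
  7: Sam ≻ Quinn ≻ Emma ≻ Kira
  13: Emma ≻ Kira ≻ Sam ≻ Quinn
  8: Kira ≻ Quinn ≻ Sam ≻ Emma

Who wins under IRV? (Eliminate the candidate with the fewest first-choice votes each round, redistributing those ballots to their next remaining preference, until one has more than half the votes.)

Round 1: Kira 8, Sam 7, Quinn 9, Emma 13. Sam eliminated.
Round 2: Kira 8, Quinn 16, Emma 13. Kira eliminated.
Round 3: Quinn 24, Emma 13. Quinn has a majority (≥19).

Quinn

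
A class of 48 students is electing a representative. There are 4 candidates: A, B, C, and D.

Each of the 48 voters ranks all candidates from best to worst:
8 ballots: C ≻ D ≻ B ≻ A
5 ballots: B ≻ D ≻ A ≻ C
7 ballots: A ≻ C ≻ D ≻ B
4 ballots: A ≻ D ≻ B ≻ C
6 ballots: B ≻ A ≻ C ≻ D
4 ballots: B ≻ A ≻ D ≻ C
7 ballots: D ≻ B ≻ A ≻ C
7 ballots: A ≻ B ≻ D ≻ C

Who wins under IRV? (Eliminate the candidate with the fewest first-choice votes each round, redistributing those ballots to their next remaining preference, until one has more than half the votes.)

Round 1: A 18, B 15, C 8, D 7. D eliminated.
Round 2: A 18, B 22, C 8. C eliminated.
Round 3: A 18, B 30. B has a majority (≥25).

B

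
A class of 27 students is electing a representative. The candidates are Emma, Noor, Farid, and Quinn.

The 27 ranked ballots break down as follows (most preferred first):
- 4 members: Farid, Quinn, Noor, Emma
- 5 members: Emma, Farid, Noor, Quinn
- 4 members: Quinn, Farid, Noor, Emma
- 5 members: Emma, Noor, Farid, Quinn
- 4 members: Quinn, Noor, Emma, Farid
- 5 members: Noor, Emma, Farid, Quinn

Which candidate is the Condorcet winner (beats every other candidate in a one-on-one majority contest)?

Noor

Noor vs Emma: 17–10
Noor vs Farid: 14–13
Noor vs Quinn: 15–12
Noor beats every other candidate.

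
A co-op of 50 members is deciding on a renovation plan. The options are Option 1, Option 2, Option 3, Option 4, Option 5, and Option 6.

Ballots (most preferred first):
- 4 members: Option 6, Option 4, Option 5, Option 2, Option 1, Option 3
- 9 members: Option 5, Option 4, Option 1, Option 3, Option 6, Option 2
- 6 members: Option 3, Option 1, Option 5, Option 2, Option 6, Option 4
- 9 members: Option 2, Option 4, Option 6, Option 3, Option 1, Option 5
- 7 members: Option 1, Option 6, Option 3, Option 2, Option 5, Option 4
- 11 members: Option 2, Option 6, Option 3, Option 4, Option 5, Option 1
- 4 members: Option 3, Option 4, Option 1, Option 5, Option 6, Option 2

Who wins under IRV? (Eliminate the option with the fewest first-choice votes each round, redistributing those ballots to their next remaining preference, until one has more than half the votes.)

Round 1: Option 1 7, Option 2 20, Option 3 10, Option 4 0, Option 5 9, Option 6 4. Option 4 eliminated.
Round 2: Option 1 7, Option 2 20, Option 3 10, Option 5 9, Option 6 4. Option 6 eliminated.
Round 3: Option 1 7, Option 2 20, Option 3 10, Option 5 13. Option 1 eliminated.
Round 4: Option 2 20, Option 3 17, Option 5 13. Option 5 eliminated.
Round 5: Option 2 24, Option 3 26. Option 3 has a majority (≥26).

Option 3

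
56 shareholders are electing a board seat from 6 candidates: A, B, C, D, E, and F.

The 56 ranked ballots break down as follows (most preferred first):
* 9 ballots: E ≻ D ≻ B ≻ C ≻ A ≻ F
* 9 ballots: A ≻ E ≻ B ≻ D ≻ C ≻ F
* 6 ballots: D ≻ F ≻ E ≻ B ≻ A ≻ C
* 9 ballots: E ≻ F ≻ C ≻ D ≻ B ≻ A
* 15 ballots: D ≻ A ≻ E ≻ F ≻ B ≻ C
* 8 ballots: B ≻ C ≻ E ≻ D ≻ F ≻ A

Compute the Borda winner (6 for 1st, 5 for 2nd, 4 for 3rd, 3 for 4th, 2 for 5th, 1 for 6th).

A: 9×2 + 9×6 + 6×2 + 9×1 + 15×5 + 8×1 = 176
B: 9×4 + 9×4 + 6×3 + 9×2 + 15×2 + 8×6 = 186
C: 9×3 + 9×2 + 6×1 + 9×4 + 15×1 + 8×5 = 142
D: 9×5 + 9×3 + 6×6 + 9×3 + 15×6 + 8×3 = 249
E: 9×6 + 9×5 + 6×4 + 9×6 + 15×4 + 8×4 = 269
F: 9×1 + 9×1 + 6×5 + 9×5 + 15×3 + 8×2 = 154

E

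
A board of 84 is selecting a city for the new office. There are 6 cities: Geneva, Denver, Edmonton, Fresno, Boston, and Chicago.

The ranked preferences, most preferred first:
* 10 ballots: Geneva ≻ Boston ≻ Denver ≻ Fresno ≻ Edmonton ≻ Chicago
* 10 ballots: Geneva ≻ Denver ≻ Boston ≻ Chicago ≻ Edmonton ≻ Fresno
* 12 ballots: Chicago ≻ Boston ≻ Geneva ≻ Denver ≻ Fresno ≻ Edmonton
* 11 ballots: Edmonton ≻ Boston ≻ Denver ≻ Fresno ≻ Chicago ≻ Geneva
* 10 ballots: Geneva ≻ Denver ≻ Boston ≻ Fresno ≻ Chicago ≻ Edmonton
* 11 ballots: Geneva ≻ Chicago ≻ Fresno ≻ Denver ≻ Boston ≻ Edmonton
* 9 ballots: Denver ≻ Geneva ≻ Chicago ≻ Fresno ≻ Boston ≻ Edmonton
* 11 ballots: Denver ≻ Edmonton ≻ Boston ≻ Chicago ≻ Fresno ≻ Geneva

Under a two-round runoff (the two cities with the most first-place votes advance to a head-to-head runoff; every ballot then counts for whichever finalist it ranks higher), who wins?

Geneva

Round 1 first-place votes: Geneva 41, Denver 20, Edmonton 11, Fresno 0, Boston 0, Chicago 12. Geneva and Denver advance.
Runoff: Geneva is ranked above Denver on 53 ballots, Denver above Geneva on 31.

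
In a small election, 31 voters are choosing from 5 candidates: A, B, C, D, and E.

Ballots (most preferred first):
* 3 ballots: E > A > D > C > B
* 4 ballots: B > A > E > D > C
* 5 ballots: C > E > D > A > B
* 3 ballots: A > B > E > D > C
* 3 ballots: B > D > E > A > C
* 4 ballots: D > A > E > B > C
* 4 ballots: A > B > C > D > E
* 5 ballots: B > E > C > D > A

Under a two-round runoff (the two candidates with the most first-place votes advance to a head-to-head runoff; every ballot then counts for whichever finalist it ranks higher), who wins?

A

Round 1 first-place votes: A 7, B 12, C 5, D 4, E 3. B and A advance.
Runoff: B is ranked above A on 12 ballots, A above B on 19.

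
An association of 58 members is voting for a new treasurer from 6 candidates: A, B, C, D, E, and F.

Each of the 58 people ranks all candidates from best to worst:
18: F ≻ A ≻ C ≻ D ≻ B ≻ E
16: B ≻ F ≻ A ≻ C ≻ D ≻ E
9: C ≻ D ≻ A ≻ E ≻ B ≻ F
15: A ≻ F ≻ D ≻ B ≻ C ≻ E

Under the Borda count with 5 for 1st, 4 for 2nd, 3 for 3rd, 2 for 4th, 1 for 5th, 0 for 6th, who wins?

A: 18×4 + 16×3 + 9×3 + 15×5 = 222
B: 18×1 + 16×5 + 9×1 + 15×2 = 137
C: 18×3 + 16×2 + 9×5 + 15×1 = 146
D: 18×2 + 16×1 + 9×4 + 15×3 = 133
E: 18×0 + 16×0 + 9×2 + 15×0 = 18
F: 18×5 + 16×4 + 9×0 + 15×4 = 214

A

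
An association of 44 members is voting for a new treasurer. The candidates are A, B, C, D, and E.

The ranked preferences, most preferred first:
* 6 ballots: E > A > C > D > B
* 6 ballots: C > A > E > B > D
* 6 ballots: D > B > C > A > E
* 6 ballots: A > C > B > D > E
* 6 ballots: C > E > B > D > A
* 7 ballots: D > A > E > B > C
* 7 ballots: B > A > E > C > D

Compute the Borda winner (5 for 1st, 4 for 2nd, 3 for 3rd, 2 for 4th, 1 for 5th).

A

A: 6×4 + 6×4 + 6×2 + 6×5 + 6×1 + 7×4 + 7×4 = 152
B: 6×1 + 6×2 + 6×4 + 6×3 + 6×3 + 7×2 + 7×5 = 127
C: 6×3 + 6×5 + 6×3 + 6×4 + 6×5 + 7×1 + 7×2 = 141
D: 6×2 + 6×1 + 6×5 + 6×2 + 6×2 + 7×5 + 7×1 = 114
E: 6×5 + 6×3 + 6×1 + 6×1 + 6×4 + 7×3 + 7×3 = 126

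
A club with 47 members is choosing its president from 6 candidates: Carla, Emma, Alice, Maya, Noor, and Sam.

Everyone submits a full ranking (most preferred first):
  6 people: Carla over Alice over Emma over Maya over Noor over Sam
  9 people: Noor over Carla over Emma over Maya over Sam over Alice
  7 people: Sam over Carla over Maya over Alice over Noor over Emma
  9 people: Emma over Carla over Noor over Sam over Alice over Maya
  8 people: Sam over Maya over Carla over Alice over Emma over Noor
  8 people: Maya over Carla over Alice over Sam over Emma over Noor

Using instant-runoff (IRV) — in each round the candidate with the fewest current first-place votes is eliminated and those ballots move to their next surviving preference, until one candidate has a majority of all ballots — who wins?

Round 1: Carla 6, Emma 9, Alice 0, Maya 8, Noor 9, Sam 15. Alice eliminated.
Round 2: Carla 6, Emma 9, Maya 8, Noor 9, Sam 15. Carla eliminated.
Round 3: Emma 15, Maya 8, Noor 9, Sam 15. Maya eliminated.
Round 4: Emma 15, Noor 9, Sam 23. Noor eliminated.
Round 5: Emma 24, Sam 23. Emma has a majority (≥24).

Emma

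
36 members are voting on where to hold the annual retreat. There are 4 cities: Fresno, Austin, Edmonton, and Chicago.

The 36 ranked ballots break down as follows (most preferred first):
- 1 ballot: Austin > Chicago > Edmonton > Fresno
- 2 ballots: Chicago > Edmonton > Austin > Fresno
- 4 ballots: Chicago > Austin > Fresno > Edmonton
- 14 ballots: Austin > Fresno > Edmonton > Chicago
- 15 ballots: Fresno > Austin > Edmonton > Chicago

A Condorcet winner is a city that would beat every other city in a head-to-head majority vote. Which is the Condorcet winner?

Austin

Austin vs Fresno: 21–15
Austin vs Edmonton: 34–2
Austin vs Chicago: 30–6
Austin beats every other city.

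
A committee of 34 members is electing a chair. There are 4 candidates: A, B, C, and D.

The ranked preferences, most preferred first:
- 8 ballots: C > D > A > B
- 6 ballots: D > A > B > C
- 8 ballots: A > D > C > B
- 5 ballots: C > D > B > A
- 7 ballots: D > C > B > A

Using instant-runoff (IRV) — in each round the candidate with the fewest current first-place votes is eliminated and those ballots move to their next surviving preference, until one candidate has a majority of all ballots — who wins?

Round 1: A 8, B 0, C 13, D 13. B eliminated.
Round 2: A 8, C 13, D 13. A eliminated.
Round 3: C 13, D 21. D has a majority (≥18).

D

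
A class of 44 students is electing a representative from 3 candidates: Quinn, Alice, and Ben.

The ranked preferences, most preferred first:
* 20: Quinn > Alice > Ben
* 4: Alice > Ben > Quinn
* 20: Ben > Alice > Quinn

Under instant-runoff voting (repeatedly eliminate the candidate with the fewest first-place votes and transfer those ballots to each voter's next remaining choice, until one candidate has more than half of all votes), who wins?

Round 1: Quinn 20, Alice 4, Ben 20. Alice eliminated.
Round 2: Quinn 20, Ben 24. Ben has a majority (≥23).

Ben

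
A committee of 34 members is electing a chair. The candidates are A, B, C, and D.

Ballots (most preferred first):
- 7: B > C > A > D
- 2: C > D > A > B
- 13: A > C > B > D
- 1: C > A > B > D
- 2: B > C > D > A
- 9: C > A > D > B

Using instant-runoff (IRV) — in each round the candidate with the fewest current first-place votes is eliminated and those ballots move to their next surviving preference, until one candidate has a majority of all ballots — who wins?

Round 1: A 13, B 9, C 12, D 0. D eliminated.
Round 2: A 13, B 9, C 12. B eliminated.
Round 3: A 13, C 21. C has a majority (≥18).

C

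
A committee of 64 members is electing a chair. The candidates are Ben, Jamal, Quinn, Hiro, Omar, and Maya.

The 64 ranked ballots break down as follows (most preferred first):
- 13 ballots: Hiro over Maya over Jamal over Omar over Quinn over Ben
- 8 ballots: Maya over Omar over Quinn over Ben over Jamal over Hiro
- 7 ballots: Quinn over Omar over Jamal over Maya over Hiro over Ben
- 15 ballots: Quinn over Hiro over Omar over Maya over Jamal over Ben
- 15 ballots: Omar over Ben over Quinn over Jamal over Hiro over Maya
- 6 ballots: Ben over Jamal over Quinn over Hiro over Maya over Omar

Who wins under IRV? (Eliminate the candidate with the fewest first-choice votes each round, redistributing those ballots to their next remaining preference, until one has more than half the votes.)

Round 1: Ben 6, Jamal 0, Quinn 22, Hiro 13, Omar 15, Maya 8. Jamal eliminated.
Round 2: Ben 6, Quinn 22, Hiro 13, Omar 15, Maya 8. Ben eliminated.
Round 3: Quinn 28, Hiro 13, Omar 15, Maya 8. Maya eliminated.
Round 4: Quinn 28, Hiro 13, Omar 23. Hiro eliminated.
Round 5: Quinn 28, Omar 36. Omar has a majority (≥33).

Omar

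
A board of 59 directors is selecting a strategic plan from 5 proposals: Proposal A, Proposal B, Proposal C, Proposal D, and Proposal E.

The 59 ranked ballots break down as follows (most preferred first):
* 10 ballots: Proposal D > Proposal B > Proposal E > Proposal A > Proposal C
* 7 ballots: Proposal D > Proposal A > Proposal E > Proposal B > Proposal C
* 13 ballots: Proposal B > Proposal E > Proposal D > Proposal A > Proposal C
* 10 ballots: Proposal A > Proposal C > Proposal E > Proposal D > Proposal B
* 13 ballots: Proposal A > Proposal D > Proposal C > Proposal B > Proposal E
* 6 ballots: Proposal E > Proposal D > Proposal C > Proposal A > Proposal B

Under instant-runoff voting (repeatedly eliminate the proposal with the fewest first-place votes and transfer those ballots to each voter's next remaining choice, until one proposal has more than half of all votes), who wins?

Round 1: Proposal A 23, Proposal B 13, Proposal C 0, Proposal D 17, Proposal E 6. Proposal C eliminated.
Round 2: Proposal A 23, Proposal B 13, Proposal D 17, Proposal E 6. Proposal E eliminated.
Round 3: Proposal A 23, Proposal B 13, Proposal D 23. Proposal B eliminated.
Round 4: Proposal A 23, Proposal D 36. Proposal D has a majority (≥30).

Proposal D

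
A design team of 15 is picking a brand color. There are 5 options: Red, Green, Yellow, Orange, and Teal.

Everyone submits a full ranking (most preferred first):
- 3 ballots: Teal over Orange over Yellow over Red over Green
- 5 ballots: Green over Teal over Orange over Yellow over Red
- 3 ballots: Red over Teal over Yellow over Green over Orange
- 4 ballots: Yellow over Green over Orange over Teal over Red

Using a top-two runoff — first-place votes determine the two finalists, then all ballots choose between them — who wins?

Round 1 first-place votes: Red 3, Green 5, Yellow 4, Orange 0, Teal 3. Green and Yellow advance.
Runoff: Green is ranked above Yellow on 5 ballots, Yellow above Green on 10.

Yellow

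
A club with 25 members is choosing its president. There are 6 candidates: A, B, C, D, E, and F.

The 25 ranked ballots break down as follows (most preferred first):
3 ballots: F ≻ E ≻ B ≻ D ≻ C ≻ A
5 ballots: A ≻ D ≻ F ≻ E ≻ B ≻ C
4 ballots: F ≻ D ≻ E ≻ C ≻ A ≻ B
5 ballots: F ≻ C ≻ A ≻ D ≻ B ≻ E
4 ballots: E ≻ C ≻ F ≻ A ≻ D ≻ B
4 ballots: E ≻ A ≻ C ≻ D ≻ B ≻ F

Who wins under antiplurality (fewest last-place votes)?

D

Last-place votes: A 3, B 8, C 5, D 0, E 5, F 4.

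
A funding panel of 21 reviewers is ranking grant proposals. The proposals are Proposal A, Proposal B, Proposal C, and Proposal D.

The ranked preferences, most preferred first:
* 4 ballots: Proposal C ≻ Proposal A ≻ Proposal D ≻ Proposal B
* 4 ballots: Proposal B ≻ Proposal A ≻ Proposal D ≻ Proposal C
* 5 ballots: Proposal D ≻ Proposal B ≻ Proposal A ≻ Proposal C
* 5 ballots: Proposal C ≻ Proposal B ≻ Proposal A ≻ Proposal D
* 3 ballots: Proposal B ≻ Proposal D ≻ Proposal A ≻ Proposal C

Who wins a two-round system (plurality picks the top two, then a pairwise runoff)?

Proposal B

Round 1 first-place votes: Proposal A 0, Proposal B 7, Proposal C 9, Proposal D 5. Proposal C and Proposal B advance.
Runoff: Proposal C is ranked above Proposal B on 9 ballots, Proposal B above Proposal C on 12.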